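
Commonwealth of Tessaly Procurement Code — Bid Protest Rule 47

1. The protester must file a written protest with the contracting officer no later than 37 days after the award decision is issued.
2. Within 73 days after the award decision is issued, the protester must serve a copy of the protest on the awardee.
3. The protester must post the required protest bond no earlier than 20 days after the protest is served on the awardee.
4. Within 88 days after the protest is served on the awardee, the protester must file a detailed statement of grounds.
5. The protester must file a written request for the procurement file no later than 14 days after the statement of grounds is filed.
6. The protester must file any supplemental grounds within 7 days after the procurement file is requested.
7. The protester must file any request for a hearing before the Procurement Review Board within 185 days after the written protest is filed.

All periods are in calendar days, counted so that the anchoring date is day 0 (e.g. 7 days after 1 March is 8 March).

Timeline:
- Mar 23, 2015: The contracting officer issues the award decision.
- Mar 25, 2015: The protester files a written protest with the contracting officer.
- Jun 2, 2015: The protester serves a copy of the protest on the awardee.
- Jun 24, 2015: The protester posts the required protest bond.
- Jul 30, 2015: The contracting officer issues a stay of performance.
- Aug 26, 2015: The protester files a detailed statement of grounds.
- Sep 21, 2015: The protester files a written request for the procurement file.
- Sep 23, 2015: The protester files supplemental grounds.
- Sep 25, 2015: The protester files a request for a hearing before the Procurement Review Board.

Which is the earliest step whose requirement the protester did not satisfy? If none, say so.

(1) due by Mar 23, 2015 + 37 days = Apr 29, 2015; Mar 25, 2015 is within that limit.
(2) due by Mar 23, 2015 + 73 days = Jun 4, 2015; done Jun 2, 2015 — timely.
(3) permitted from Jun 2, 2015 + 20 days = Jun 22, 2015 onward; Jun 24, 2015 is on or after that date.
(4) due by Jun 2, 2015 + 88 days = Aug 29, 2015; completed Aug 26, 2015, before the deadline.
(5) due by Aug 26, 2015 + 14 days = Sep 9, 2015; Sep 21, 2015 misses that deadline by 12 days.

Step 5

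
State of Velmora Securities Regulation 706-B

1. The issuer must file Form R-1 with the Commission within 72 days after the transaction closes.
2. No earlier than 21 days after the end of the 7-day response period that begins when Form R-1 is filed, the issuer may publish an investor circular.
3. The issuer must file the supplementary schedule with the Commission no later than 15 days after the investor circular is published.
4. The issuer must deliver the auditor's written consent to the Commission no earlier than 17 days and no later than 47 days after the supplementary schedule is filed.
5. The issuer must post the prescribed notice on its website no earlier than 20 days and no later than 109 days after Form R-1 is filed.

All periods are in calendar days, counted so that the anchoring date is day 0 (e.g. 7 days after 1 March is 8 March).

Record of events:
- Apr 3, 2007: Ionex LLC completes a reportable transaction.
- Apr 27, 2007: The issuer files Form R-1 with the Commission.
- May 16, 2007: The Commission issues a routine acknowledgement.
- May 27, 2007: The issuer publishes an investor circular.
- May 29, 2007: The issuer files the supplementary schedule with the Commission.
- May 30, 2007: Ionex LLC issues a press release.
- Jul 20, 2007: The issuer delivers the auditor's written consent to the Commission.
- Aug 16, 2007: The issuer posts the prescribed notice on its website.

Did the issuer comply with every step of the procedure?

Step 1: 72 days after Apr 3, 2007 (when the transaction closes) is Jun 14, 2007; Apr 27, 2007 is within that limit.
Step 2: the earliest permitted date is 21 days after May 4, 2007 (end of the 7-day response period, which began when Form R-1 is filed on Apr 27, 2007), i.e. May 25, 2007; done May 27, 2007 — permitted.
Step 3: 15 days after May 27, 2007 (when the investor circular is published) is Jun 11, 2007; done May 29, 2007 — timely.
Step 4: the window is 17–47 days after May 29, 2007 (when the supplementary schedule is filed), so Jun 15, 2007 through Jul 15, 2007; done Jul 20, 2007 — 5 days after the window closed.

No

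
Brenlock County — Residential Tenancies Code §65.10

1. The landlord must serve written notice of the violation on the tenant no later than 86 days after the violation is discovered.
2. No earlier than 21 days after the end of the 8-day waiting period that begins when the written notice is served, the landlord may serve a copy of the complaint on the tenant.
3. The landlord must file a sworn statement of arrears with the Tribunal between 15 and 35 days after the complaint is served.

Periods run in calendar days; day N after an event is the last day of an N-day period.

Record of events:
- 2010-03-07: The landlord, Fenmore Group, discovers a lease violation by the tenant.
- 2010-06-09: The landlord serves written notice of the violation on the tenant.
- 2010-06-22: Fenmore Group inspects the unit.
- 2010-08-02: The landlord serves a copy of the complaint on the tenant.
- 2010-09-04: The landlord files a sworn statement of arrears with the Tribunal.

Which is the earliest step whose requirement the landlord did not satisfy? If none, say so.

Step 1

Step 1: 86 days after 2010-03-07 (when the violation is discovered) is 2010-06-01; 2010-06-09 misses that deadline by 8 days.
That is the first point of non-compliance.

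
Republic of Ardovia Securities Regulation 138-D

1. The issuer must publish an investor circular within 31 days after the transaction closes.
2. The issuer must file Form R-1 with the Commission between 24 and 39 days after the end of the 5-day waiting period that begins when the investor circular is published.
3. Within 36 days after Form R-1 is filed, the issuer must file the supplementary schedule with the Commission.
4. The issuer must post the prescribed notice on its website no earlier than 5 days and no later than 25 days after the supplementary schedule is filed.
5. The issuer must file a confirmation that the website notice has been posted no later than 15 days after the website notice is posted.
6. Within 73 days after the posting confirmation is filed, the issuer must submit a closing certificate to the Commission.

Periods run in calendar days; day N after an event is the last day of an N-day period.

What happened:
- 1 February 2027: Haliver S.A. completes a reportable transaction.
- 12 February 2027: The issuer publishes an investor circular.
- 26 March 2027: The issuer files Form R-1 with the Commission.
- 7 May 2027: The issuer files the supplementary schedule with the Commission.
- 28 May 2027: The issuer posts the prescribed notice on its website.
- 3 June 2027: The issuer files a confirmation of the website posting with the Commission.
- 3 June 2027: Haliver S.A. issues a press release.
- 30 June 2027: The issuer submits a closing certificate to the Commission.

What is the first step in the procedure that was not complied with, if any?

Step 3

Step 1 — counting 31 days from 1 February 2027 (when the transaction closes) gives a deadline of 4 March 2027; 12 February 2027 is within that limit.
Step 2 — 24 and 39 days from 17 February 2027 (end of the 5-day waiting period, which began when the investor circular is published on 12 February 2027) are 13 March 2027 and 28 March 2027 respectively; done 26 March 2027 — within the window.
Step 3 — counting 36 days from 26 March 2027 (when Form R-1 is filed) gives a deadline of 1 May 2027; 7 May 2027 misses that deadline by 6 days.
No need to go further; step 3 was not satisfied.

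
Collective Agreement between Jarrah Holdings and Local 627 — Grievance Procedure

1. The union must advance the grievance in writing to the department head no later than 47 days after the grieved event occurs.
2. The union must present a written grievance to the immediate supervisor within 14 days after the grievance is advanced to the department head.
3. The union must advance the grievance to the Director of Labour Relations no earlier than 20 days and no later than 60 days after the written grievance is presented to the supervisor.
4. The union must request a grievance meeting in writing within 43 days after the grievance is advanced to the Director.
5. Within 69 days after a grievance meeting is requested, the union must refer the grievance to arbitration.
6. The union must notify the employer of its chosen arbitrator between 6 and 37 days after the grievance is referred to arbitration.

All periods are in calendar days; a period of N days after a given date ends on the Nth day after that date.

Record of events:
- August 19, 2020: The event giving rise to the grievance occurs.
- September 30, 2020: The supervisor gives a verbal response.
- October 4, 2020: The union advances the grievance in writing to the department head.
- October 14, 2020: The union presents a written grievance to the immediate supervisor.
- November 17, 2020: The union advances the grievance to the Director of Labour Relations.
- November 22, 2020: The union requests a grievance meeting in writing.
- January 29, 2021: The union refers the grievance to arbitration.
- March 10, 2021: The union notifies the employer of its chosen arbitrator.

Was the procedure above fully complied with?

Step 1: 47 days after August 19, 2020 (when the grieved event occurs) is October 5, 2020; done October 4, 2020 — timely.
Step 2: 14 days after October 4, 2020 (when the grievance is advanced to the department head) is October 18, 2020; completed October 14, 2020, before the deadline.
Step 3: the window is 20–60 days after October 14, 2020 (when the written grievance is presented to the supervisor), so November 3, 2020 through December 13, 2020; done November 17, 2020, which is between those dates.
Step 4: 43 days after November 17, 2020 (when the grievance is advanced to the Director) is December 30, 2020; November 22, 2020 is within that limit.
Step 5: 69 days after November 22, 2020 (when a grievance meeting is requested) is January 30, 2021; January 29, 2021 is within that limit.
Step 6: the window is 6–37 days after January 29, 2021 (when the grievance is referred to arbitration), so February 4, 2021 through March 7, 2021; March 10, 2021 is 3 days past the end of the window.
That is the first point of non-compliance.

No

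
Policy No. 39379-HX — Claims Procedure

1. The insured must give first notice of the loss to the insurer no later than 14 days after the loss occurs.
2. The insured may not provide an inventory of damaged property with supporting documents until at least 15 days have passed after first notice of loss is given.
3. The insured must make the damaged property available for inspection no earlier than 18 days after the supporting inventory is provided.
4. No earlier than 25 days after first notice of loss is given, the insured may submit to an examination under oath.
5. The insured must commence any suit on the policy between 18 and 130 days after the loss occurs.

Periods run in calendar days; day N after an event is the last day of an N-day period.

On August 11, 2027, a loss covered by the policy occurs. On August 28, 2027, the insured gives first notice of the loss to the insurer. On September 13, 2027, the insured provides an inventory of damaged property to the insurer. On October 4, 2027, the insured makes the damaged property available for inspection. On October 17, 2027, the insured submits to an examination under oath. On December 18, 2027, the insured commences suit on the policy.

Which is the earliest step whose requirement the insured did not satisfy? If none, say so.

Step 1 — counting 14 days from August 11, 2027 (when the loss occurs) gives a deadline of August 25, 2027; August 28, 2027 misses that deadline by 3 days.

Step 1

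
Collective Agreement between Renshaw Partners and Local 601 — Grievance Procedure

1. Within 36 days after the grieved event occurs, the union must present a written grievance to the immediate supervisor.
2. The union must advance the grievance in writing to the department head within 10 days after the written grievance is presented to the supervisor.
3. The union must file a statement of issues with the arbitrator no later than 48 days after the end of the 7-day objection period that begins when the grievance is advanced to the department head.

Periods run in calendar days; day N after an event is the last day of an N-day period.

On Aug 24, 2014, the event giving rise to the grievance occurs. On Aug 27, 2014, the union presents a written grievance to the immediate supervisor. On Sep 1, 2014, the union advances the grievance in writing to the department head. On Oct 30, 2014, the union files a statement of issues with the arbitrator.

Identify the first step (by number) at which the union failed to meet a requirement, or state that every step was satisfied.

Step 3

Step 1 — counting 36 days from Aug 24, 2014 (when the grieved event occurs) gives a deadline of Sep 29, 2014; completed Aug 27, 2014, before the deadline.
Step 2 — counting 10 days from Aug 27, 2014 (when the written grievance is presented to the supervisor) gives a deadline of Sep 6, 2014; Sep 1, 2014 is within that limit.
Step 3 — counting 48 days from Sep 8, 2014 (end of the 7-day objection period, which began when the grievance is advanced to the department head on Sep 1, 2014) gives a deadline of Oct 26, 2014; not done until Oct 30, 2014, 4 days after the deadline.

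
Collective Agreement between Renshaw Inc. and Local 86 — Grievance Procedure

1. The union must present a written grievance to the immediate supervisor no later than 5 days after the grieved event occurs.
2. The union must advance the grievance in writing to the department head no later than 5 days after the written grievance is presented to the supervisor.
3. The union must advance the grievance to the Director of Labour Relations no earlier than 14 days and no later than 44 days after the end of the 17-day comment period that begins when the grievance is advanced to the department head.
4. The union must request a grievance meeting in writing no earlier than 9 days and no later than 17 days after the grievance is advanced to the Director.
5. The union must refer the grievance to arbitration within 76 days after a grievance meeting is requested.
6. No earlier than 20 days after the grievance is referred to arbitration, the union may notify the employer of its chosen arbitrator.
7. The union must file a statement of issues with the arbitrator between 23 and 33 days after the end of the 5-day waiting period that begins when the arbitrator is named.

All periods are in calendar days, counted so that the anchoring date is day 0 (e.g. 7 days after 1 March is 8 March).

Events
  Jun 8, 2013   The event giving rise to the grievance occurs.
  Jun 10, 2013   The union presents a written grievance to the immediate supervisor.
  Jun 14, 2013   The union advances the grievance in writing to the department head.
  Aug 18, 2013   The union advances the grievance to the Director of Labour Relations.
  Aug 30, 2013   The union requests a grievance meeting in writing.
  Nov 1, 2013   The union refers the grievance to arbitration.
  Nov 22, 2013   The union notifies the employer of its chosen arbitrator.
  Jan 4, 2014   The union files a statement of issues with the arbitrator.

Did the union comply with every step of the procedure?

Step 1: 5 days after Jun 8, 2013 (when the grieved event occurs) is Jun 13, 2013; Jun 10, 2013 is within that limit.
Step 2: 5 days after Jun 10, 2013 (when the written grievance is presented to the supervisor) is Jun 15, 2013; completed Jun 14, 2013, before the deadline.
Step 3: the window is 14–44 days after Jul 1, 2013 (end of the 17-day comment period, which began when the grievance is advanced to the department head on Jun 14, 2013), so Jul 15, 2013 through Aug 14, 2013; Aug 18, 2013 is 4 days past the end of the window.
Later steps need not be reached.

No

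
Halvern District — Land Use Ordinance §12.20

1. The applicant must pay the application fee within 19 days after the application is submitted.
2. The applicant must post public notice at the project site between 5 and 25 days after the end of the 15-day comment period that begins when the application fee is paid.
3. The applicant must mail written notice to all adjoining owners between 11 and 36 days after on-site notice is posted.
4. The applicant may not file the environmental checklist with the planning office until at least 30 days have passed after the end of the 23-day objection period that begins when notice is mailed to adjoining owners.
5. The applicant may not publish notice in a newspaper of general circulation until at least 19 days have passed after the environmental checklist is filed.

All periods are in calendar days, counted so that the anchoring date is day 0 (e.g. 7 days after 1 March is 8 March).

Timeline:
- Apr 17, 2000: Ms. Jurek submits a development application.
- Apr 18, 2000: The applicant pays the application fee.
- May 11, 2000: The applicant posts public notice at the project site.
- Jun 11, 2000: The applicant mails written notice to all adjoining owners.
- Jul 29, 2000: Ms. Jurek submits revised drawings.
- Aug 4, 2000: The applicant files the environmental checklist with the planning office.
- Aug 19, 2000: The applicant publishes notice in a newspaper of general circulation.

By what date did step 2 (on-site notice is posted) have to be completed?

May 28, 2000

The application fee is paid on Apr 18, 2000; the 15-day comment period therefore ends May 3, 2000, and step 2 runs from that date. The window is 5–25 days after May 3, 2000; it closes on May 28, 2000.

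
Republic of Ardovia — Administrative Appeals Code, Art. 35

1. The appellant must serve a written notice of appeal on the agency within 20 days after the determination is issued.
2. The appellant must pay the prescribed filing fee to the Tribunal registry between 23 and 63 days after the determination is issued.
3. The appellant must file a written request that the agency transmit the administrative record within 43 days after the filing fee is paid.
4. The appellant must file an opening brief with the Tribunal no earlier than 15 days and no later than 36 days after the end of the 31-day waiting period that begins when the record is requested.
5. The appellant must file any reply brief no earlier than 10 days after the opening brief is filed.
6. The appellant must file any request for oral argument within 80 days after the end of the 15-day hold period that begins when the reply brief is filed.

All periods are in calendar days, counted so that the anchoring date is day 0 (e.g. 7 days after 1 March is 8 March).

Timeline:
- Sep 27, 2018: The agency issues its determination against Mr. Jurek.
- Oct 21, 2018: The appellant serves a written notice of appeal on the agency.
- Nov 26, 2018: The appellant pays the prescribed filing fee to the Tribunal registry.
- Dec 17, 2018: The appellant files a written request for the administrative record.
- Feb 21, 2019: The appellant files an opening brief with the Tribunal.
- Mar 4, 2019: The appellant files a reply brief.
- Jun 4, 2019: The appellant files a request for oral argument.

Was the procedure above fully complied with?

No

Step 1 — counting 20 days from Sep 27, 2018 (when the determination is issued) gives a deadline of Oct 17, 2018; Oct 21, 2018 misses that deadline by 4 days.
No need to go further; step 1 was not satisfied.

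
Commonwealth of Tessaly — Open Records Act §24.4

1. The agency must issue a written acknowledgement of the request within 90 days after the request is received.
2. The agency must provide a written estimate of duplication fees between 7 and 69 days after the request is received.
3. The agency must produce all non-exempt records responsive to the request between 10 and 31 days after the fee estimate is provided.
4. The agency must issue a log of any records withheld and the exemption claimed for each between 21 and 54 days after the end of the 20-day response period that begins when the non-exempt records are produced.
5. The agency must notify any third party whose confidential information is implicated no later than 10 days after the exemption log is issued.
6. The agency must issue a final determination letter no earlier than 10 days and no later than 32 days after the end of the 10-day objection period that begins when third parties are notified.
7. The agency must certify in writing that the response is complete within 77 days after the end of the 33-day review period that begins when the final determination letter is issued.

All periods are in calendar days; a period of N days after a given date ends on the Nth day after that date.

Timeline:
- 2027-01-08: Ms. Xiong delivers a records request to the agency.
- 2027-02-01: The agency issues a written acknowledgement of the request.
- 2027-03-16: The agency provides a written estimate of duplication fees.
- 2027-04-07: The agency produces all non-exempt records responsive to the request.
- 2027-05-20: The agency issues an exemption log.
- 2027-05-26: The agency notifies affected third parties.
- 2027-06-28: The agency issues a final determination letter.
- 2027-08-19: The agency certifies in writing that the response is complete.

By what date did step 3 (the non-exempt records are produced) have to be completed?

Step 3 runs from 2027-03-16, when the fee estimate is provided. The window is 10–31 days after 2027-03-16; it closes on 2027-04-16.

2027-04-16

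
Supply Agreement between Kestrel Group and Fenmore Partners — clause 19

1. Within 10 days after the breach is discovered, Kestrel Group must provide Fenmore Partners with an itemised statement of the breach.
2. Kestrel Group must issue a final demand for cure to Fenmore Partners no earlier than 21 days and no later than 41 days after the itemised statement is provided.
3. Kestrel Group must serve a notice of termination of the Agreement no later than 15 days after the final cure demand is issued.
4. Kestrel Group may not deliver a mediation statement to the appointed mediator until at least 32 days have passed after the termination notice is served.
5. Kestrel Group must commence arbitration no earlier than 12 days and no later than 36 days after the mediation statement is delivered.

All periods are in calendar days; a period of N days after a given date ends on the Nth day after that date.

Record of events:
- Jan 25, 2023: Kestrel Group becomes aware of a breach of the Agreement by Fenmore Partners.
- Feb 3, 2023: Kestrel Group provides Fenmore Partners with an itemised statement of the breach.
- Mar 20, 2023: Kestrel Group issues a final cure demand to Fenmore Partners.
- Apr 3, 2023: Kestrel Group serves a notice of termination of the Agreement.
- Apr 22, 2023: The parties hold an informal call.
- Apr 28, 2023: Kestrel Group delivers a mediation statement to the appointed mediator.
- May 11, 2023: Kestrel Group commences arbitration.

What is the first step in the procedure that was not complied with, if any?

Step 2

Step 1: 10 days after Jan 25, 2023 (when the breach is discovered) is Feb 4, 2023; done Feb 3, 2023 — timely.
Step 2: the window is 21–41 days after Feb 3, 2023 (when the itemised statement is provided), so Feb 24, 2023 through Mar 16, 2023; done Mar 20, 2023 — 4 days after the window closed.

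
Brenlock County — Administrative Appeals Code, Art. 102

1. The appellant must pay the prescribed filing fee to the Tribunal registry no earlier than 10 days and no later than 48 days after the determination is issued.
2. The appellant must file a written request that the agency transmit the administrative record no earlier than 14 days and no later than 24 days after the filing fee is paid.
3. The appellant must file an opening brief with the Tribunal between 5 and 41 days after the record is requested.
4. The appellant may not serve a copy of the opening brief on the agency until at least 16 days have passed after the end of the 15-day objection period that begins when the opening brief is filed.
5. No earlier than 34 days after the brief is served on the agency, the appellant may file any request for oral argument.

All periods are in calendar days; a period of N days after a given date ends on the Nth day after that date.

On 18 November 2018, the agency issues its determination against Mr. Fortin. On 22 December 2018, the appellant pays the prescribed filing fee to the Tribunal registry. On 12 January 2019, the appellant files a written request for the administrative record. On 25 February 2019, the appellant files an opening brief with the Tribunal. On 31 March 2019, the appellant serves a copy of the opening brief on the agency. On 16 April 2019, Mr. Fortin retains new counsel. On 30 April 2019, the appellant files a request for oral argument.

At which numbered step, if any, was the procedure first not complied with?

(1) the permitted window runs from 18 November 2018 + 10 = 28 November 2018 to 18 November 2018 + 48 = 5 January 2019; done 22 December 2018 — within the window.
(2) the permitted window runs from 22 December 2018 + 14 = 5 January 2019 to 22 December 2018 + 24 = 15 January 2019; 12 January 2019 falls inside that range.
(3) the permitted window runs from 12 January 2019 + 5 = 17 January 2019 to 12 January 2019 + 41 = 22 February 2019; 25 February 2019 is 3 days past the end of the window.

Step 3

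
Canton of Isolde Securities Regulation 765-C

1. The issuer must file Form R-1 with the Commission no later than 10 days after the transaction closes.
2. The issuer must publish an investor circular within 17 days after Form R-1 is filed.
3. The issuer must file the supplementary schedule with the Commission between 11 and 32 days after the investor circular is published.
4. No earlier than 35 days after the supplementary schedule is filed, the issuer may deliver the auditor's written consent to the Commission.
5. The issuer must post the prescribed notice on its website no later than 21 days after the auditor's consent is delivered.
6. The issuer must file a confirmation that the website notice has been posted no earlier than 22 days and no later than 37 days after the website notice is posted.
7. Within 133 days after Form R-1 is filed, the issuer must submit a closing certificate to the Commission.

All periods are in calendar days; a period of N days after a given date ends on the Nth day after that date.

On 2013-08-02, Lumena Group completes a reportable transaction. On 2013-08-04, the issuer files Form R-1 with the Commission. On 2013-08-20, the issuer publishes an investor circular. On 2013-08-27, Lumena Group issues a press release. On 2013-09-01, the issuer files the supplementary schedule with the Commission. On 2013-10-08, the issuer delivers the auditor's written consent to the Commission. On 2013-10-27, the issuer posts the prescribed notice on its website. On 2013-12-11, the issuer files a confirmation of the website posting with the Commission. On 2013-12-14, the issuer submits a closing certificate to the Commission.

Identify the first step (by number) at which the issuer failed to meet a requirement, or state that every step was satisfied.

(1) due by 2013-08-02 + 10 days = 2013-08-12; done 2013-08-04 — timely.
(2) due by 2013-08-04 + 17 days = 2013-08-21; completed 2013-08-20, before the deadline.
(3) the permitted window runs from 2013-08-20 + 11 = 2013-08-31 to 2013-08-20 + 32 = 2013-09-21; done 2013-09-01, which is between those dates.
(4) permitted from 2013-09-01 + 35 days = 2013-10-06 onward; 2013-10-08 is on or after that date.
(5) due by 2013-10-08 + 21 days = 2013-10-29; 2013-10-27 is within that limit.
(6) the permitted window runs from 2013-10-27 + 22 = 2013-11-18 to 2013-10-27 + 37 = 2013-12-03; done 2013-12-11 — 8 days after the window closed.
No need to go further; step 6 was not satisfied.

Step 6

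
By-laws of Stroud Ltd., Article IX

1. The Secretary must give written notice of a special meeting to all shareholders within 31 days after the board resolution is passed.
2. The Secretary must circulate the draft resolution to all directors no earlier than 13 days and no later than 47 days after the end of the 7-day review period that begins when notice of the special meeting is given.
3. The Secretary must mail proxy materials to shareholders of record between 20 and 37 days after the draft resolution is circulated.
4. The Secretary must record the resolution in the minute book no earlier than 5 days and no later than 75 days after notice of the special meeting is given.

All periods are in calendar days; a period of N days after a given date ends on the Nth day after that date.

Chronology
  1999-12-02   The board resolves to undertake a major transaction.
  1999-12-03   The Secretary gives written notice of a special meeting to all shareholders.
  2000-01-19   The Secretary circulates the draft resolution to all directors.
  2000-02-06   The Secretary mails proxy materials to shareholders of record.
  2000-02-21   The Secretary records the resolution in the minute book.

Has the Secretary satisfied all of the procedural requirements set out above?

(1) due by 1999-12-02 + 31 days = 2000-01-02; done 1999-12-03 — timely.
(2) the permitted window runs from 1999-12-10 + 13 = 1999-12-23 to 1999-12-10 + 47 = 2000-01-26; done 2000-01-19, which is between those dates.
(3) the permitted window runs from 2000-01-19 + 20 = 2000-02-08 to 2000-01-19 + 37 = 2000-02-25; 2000-02-06 is 2 days too early.

No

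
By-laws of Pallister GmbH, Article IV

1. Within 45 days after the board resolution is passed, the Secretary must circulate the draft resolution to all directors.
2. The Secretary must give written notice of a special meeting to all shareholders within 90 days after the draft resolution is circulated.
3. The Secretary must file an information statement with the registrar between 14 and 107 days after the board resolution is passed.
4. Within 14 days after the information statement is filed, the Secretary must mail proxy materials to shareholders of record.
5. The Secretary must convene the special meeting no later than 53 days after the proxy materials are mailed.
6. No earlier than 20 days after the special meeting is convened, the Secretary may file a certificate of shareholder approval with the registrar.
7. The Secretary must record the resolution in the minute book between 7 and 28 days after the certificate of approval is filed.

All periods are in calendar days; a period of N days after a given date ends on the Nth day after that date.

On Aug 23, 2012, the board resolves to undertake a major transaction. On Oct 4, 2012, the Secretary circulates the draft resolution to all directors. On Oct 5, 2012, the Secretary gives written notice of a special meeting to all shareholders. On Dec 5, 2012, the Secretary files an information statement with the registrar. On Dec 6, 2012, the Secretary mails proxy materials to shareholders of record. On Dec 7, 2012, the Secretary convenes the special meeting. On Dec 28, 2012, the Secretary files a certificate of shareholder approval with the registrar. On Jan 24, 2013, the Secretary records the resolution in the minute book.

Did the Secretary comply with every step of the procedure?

Yes

(1) due by Aug 23, 2012 + 45 days = Oct 7, 2012; Oct 4, 2012 is within that limit.
(2) due by Oct 4, 2012 + 90 days = Jan 2, 2013; completed Oct 5, 2012, before the deadline.
(3) the permitted window runs from Aug 23, 2012 + 14 = Sep 6, 2012 to Aug 23, 2012 + 107 = Dec 8, 2012; done Dec 5, 2012 — within the window.
(4) due by Dec 5, 2012 + 14 days = Dec 19, 2012; completed Dec 6, 2012, before the deadline.
(5) due by Dec 6, 2012 + 53 days = Jan 28, 2013; Dec 7, 2012 is within that limit.
(6) permitted from Dec 7, 2012 + 20 days = Dec 27, 2012 onward; done Dec 28, 2012 — permitted.
(7) the permitted window runs from Dec 28, 2012 + 7 = Jan 4, 2013 to Dec 28, 2012 + 28 = Jan 25, 2013; done Jan 24, 2013, which is between those dates.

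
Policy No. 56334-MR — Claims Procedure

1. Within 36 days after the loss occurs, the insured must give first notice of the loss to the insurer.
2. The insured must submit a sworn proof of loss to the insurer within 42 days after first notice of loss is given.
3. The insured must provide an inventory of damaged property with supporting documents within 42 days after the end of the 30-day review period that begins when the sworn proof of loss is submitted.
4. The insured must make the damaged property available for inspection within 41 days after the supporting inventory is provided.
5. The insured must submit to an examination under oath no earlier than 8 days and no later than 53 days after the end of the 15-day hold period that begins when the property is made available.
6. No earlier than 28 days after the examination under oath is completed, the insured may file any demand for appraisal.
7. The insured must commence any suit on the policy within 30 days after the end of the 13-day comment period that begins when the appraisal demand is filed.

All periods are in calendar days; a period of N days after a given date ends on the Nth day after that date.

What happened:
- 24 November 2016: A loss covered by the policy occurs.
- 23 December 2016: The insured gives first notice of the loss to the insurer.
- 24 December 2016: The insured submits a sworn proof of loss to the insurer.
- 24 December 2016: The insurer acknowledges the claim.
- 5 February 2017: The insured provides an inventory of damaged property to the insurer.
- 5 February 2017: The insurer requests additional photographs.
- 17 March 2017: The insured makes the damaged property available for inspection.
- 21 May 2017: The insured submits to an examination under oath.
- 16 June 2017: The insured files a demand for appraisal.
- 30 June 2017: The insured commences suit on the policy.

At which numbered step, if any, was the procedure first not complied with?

Step 6

Step 1: 36 days after 24 November 2016 (when the loss occurs) is 30 December 2016; 23 December 2016 is within that limit.
Step 2: 42 days after 23 December 2016 (when first notice of loss is given) is 3 February 2017; 24 December 2016 is within that limit.
Step 3: 42 days after 23 January 2017 (end of the 30-day review period, which began when the sworn proof of loss is submitted on 24 December 2016) is 6 March 2017; 5 February 2017 is within that limit.
Step 4: 41 days after 5 February 2017 (when the supporting inventory is provided) is 18 March 2017; 17 March 2017 is within that limit.
Step 5: the window is 8–53 days after 1 April 2017 (end of the 15-day hold period, which began when the property is made available on 17 March 2017), so 9 April 2017 through 24 May 2017; done 21 May 2017, which is between those dates.
Step 6: the earliest permitted date is 28 days after 21 May 2017 (when the examination under oath is completed), i.e. 18 June 2017; 16 June 2017 is 2 days before the earliest permitted date.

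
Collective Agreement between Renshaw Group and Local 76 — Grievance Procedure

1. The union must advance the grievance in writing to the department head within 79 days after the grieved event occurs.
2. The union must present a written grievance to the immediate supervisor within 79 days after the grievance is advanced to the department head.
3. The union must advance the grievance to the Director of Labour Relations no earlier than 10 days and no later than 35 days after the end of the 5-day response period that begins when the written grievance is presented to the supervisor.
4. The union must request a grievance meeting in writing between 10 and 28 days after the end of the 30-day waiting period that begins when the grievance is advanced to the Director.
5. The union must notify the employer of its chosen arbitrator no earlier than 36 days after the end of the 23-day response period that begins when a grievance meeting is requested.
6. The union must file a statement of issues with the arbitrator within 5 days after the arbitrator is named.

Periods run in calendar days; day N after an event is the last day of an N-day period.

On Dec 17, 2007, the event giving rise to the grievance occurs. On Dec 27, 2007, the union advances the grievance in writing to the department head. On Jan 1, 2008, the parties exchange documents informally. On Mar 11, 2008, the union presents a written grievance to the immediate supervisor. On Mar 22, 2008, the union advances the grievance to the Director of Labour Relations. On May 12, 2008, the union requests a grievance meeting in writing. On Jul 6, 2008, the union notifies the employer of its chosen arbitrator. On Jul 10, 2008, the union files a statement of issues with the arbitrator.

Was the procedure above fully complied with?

Step 1 — counting 79 days from Dec 17, 2007 (when the grieved event occurs) gives a deadline of Mar 5, 2008; completed Dec 27, 2007, before the deadline.
Step 2 — counting 79 days from Dec 27, 2007 (when the grievance is advanced to the department head) gives a deadline of Mar 15, 2008; done Mar 11, 2008 — timely.
Step 3 — 10 and 35 days from Mar 16, 2008 (end of the 5-day response period, which began when the written grievance is presented to the supervisor on Mar 11, 2008) are Mar 26, 2008 and Apr 20, 2008 respectively; done Mar 22, 2008 — 4 days before the window opened.

No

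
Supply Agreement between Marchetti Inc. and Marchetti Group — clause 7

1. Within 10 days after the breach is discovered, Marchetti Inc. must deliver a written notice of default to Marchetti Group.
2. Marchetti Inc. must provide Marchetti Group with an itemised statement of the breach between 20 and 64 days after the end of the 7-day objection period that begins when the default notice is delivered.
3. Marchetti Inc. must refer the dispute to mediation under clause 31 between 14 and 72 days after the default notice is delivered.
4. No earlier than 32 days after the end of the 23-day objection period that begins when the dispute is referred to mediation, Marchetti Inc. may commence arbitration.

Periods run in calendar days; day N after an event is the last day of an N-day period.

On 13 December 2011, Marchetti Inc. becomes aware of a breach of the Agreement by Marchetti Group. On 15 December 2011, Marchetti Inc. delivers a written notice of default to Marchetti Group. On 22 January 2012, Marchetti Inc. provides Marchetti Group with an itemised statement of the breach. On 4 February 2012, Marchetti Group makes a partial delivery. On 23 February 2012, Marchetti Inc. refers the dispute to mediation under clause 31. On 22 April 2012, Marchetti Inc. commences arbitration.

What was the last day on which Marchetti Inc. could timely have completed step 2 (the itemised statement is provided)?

24 February 2012

The default notice is delivered on 15 December 2011; the 7-day objection period therefore ends 22 December 2011, and step 2 runs from that date. The window is 20–64 days after 22 December 2011; it closes on 24 February 2012.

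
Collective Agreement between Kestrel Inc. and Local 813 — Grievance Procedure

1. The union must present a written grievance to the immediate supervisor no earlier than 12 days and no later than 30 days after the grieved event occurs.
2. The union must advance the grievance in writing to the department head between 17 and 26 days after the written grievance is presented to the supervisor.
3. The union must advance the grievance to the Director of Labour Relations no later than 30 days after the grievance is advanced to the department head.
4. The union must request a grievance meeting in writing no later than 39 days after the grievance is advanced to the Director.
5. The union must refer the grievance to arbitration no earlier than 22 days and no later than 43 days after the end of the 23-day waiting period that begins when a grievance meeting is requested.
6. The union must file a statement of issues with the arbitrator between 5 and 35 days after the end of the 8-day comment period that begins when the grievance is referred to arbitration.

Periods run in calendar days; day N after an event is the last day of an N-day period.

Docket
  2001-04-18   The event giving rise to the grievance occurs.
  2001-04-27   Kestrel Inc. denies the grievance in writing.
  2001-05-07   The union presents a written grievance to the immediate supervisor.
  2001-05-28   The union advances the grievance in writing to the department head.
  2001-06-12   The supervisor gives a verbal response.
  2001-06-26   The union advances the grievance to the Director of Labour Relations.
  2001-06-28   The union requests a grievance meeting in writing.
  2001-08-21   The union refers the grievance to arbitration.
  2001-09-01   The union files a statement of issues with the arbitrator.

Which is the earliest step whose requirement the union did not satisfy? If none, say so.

Step 6

(1) the permitted window runs from 2001-04-18 + 12 = 2001-04-30 to 2001-04-18 + 30 = 2001-05-18; 2001-05-07 falls inside that range.
(2) the permitted window runs from 2001-05-07 + 17 = 2001-05-24 to 2001-05-07 + 26 = 2001-06-02; 2001-05-28 falls inside that range.
(3) due by 2001-05-28 + 30 days = 2001-06-27; done 2001-06-26 — timely.
(4) due by 2001-06-26 + 39 days = 2001-08-04; completed 2001-06-28, before the deadline.
(5) the permitted window runs from 2001-07-21 + 22 = 2001-08-12 to 2001-07-21 + 43 = 2001-09-02; 2001-08-21 falls inside that range.
(6) the permitted window runs from 2001-08-29 + 5 = 2001-09-03 to 2001-08-29 + 35 = 2001-10-03; 2001-09-01 is 2 days too early.
The analysis stops there.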